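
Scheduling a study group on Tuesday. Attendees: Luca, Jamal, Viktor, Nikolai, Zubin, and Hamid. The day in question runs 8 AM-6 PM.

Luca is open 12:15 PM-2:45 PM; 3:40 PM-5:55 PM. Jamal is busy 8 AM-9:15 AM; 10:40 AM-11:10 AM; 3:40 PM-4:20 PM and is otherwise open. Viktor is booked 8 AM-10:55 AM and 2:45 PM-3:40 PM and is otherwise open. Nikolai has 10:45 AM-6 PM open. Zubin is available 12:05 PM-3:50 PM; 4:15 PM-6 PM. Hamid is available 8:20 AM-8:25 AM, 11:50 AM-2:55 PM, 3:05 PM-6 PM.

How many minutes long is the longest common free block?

Luca free: 12:15-14:45, 15:40-17:55.
Jamal free: 09:15-10:40, 11:10-15:40, 16:20-18:00 (invert busy blocks within the working day).
Viktor free: 10:55-14:45, 15:40-18:00 (invert busy blocks within the working day).
Nikolai free: 10:45-18:00.
Zubin free: 12:05-15:50, 16:15-18:00.
Hamid free: 08:20-08:25, 11:50-14:55, 15:05-18:00.
Luca ∩ Jamal: 12:15-14:45, 16:20-17:55.
Luca ∩ Jamal ∩ Viktor: 12:15-14:45, 16:20-17:55.
Luca ∩ Jamal ∩ Viktor ∩ Nikolai: 12:15-14:45, 16:20-17:55.
Luca ∩ Jamal ∩ Viktor ∩ Nikolai ∩ Zubin: 12:15-14:45, 16:20-17:55.
Luca ∩ Jamal ∩ Viktor ∩ Nikolai ∩ Zubin ∩ Hamid: 12:15-14:45, 16:20-17:55.
The longest is 12:15-14:45 at 150 minutes.

150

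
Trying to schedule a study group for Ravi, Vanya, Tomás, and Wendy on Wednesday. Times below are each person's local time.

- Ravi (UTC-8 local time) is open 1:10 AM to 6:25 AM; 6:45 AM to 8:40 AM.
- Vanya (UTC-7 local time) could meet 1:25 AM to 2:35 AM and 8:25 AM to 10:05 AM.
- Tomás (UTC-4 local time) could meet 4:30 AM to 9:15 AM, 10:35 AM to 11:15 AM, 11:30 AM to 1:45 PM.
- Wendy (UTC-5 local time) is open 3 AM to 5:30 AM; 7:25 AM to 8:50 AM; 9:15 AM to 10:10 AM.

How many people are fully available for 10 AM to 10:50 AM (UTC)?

Ravi in UTC: 09:10-14:25, 14:45-16:40 (add 8h to convert from UTC-8).
Vanya in UTC: 08:25-09:35, 15:25-17:05 (add 7h to convert from UTC-7).
Tomás in UTC: 08:30-13:15, 14:35-15:15, 15:30-17:45 (add 4h to convert from UTC-4).
Wendy in UTC: 08:00-10:30, 12:25-13:50, 14:15-15:10 (add 5h to convert from UTC-5).
Ravi and Tomás can make the full 10:00-10:50 slot — that's 2.

2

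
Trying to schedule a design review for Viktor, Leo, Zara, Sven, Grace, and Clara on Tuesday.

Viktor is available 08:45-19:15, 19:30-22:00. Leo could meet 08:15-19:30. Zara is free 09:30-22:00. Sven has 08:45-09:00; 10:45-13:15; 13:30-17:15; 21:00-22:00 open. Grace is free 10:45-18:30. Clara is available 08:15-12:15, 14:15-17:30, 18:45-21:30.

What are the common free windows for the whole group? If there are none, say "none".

Viktor ∩ Leo: 08:45-19:15.
Viktor ∩ Leo ∩ Zara: 09:30-19:15.
Viktor ∩ Leo ∩ Zara ∩ Sven: 10:45-13:15, 13:30-17:15.
Viktor ∩ Leo ∩ Zara ∩ Sven ∩ Grace: 10:45-13:15, 13:30-17:15.
Viktor ∩ Leo ∩ Zara ∩ Sven ∩ Grace ∩ Clara: 10:45-12:15, 14:15-17:15.

10:45-12:15, 14:15-17:15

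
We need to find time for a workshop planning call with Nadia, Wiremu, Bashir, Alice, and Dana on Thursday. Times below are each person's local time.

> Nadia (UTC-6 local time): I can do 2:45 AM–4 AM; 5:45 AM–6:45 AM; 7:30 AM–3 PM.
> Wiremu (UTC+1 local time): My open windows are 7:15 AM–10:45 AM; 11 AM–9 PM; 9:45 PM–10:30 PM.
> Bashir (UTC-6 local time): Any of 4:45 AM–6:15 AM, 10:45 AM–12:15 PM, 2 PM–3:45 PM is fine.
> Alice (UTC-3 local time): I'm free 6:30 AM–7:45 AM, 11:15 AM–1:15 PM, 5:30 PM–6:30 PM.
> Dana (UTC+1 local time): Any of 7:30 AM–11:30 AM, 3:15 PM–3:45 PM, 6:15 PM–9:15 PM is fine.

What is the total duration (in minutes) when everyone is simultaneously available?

0

Nadia in UTC: 08:45-10:00, 11:45-12:45, 13:30-21:00 (add 6h to convert from UTC-6).
Wiremu in UTC: 06:15-09:45, 10:00-20:00, 20:45-21:30 (subtract 1h to convert from UTC+1).
Bashir in UTC: 10:45-12:15, 16:45-18:15, 20:00-21:45 (add 6h to convert from UTC-6).
Alice in UTC: 09:30-10:45, 14:15-16:15, 20:30-21:30 (add 3h to convert from UTC-3).
Dana in UTC: 06:30-10:30, 14:15-14:45, 17:15-20:15 (subtract 1h to convert from UTC+1).
Nadia ∩ Wiremu: 08:45-09:45, 11:45-12:45, 13:30-20:00, 20:45-21:00.
Nadia ∩ Wiremu ∩ Bashir: 11:45-12:15, 16:45-18:15, 20:45-21:00.
Nadia ∩ Wiremu ∩ Bashir ∩ Alice: 20:45-21:00.
Nadia ∩ Wiremu ∩ Bashir ∩ Alice ∩ Dana: ∅.
There is no time when everyone is free.
There is no common window, so the total is 0 minutes.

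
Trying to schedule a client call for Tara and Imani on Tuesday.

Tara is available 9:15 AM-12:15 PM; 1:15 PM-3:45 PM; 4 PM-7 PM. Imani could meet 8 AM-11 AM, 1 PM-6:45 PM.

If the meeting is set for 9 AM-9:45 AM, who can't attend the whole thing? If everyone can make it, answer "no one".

Tara

Tara: not fully free for 09:00-09:45. Imani: free for 09:00-09:45.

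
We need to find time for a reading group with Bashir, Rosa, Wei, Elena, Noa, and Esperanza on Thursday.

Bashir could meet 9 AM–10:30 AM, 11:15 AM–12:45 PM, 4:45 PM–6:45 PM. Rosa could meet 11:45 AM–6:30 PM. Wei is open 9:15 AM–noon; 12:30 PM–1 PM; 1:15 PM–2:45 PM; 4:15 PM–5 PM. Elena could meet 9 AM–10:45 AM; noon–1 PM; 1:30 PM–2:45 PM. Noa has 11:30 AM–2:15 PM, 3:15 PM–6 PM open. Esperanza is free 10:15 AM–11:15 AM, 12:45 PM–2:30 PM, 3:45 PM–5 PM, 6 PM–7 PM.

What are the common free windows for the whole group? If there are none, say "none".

Bashir ∩ Rosa: 11:45-12:45, 16:45-18:30.
Bashir ∩ Rosa ∩ Wei: 11:45-12:00, 12:30-12:45, 16:45-17:00.
Bashir ∩ Rosa ∩ Wei ∩ Elena: 12:30-12:45.
Bashir ∩ Rosa ∩ Wei ∩ Elena ∩ Noa: 12:30-12:45.
Bashir ∩ Rosa ∩ Wei ∩ Elena ∩ Noa ∩ Esperanza: ∅.
There is no time when everyone is free.

none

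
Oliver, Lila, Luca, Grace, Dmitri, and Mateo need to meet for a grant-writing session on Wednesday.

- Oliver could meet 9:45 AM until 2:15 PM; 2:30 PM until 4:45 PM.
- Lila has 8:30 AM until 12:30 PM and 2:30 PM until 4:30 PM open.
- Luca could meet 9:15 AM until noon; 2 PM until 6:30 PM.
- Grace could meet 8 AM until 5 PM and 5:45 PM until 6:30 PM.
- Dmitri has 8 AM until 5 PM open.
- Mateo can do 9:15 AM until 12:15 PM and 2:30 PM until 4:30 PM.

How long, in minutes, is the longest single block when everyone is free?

Oliver ∩ Lila: 09:45-12:30, 14:30-16:30.
Oliver ∩ Lila ∩ Luca: 09:45-12:00, 14:30-16:30.
Oliver ∩ Lila ∩ Luca ∩ Grace: 09:45-12:00, 14:30-16:30.
Oliver ∩ Lila ∩ Luca ∩ Grace ∩ Dmitri: 09:45-12:00, 14:30-16:30.
Oliver ∩ Lila ∩ Luca ∩ Grace ∩ Dmitri ∩ Mateo: 09:45-12:00, 14:30-16:30.
Those are the intersection windows.
The longest is 09:45-12:00 at 135 minutes.

135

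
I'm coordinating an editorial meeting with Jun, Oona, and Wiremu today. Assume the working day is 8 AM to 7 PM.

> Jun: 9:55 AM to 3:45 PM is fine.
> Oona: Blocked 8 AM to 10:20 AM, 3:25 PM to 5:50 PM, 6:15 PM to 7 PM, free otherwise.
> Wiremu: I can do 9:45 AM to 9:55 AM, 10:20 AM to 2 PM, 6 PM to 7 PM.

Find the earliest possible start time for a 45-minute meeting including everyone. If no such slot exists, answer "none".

Jun free: 09:55-15:45.
Oona free: 10:20-15:25, 17:50-18:15 (invert busy blocks within the working day).
Wiremu free: 09:45-09:55, 10:20-14:00, 18:00-19:00.
Jun ∩ Oona: 10:20-15:25.
Jun ∩ Oona ∩ Wiremu: 10:20-14:00.
So the common availability across everyone is 10:20-14:00.
The first common window of at least 45 minutes is 10:20-14:00, so the earliest start is 10:20.

10:20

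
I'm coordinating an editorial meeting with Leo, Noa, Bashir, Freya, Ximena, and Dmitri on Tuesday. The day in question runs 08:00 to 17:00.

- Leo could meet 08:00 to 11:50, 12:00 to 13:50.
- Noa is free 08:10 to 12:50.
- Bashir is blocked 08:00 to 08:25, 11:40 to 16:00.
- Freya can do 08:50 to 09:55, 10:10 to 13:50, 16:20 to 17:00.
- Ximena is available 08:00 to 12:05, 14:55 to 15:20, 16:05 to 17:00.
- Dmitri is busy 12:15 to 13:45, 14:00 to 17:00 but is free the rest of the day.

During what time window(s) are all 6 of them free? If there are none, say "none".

Leo free: 08:00-11:50, 12:00-13:50.
Noa free: 08:10-12:50.
Bashir free: 08:25-11:40, 16:00-17:00 (invert busy blocks within the working day).
Freya free: 08:50-09:55, 10:10-13:50, 16:20-17:00.
Ximena free: 08:00-12:05, 14:55-15:20, 16:05-17:00.
Dmitri free: 08:00-12:15, 13:45-14:00 (invert busy blocks within the working day).
Leo ∩ Noa: 08:10-11:50, 12:00-12:50.
Leo ∩ Noa ∩ Bashir: 08:25-11:40.
Leo ∩ Noa ∩ Bashir ∩ Freya: 08:50-09:55, 10:10-11:40.
Leo ∩ Noa ∩ Bashir ∩ Freya ∩ Ximena: 08:50-09:55, 10:10-11:40.
Leo ∩ Noa ∩ Bashir ∩ Freya ∩ Ximena ∩ Dmitri: 08:50-09:55, 10:10-11:40.

08:50-09:55, 10:10-11:40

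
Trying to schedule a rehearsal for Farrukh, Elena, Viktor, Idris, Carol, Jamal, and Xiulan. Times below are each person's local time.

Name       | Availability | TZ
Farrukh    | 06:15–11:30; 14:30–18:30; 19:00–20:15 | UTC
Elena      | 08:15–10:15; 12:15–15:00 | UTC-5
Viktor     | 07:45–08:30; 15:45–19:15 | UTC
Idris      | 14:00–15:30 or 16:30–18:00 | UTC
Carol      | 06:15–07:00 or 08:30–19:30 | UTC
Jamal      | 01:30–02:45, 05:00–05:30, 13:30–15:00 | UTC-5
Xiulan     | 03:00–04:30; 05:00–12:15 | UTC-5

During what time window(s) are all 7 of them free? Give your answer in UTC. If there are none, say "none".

none

Farrukh in UTC: 06:15-11:30, 14:30-18:30, 19:00-20:15.
Elena in UTC: 13:15-15:15, 17:15-20:00 (add 5h to convert from UTC-5).
Viktor in UTC: 07:45-08:30, 15:45-19:15.
Idris in UTC: 14:00-15:30, 16:30-18:00.
Carol in UTC: 06:15-07:00, 08:30-19:30.
Jamal in UTC: 06:30-07:45, 10:00-10:30, 18:30-20:00 (add 5h to convert from UTC-5).
Xiulan in UTC: 08:00-09:30, 10:00-17:15 (add 5h to convert from UTC-5).
Farrukh ∩ Elena: 14:30-15:15, 17:15-18:30, 19:00-20:00.
Farrukh ∩ Elena ∩ Viktor: 17:15-18:30, 19:00-19:15.
Farrukh ∩ Elena ∩ Viktor ∩ Idris: 17:15-18:00.
Farrukh ∩ Elena ∩ Viktor ∩ Idris ∩ Carol: 17:15-18:00.
Farrukh ∩ Elena ∩ Viktor ∩ Idris ∩ Carol ∩ Jamal: ∅.
Farrukh ∩ Elena ∩ Viktor ∩ Idris ∩ Carol ∩ Jamal ∩ Xiulan: ∅.
There is no time when everyone is free.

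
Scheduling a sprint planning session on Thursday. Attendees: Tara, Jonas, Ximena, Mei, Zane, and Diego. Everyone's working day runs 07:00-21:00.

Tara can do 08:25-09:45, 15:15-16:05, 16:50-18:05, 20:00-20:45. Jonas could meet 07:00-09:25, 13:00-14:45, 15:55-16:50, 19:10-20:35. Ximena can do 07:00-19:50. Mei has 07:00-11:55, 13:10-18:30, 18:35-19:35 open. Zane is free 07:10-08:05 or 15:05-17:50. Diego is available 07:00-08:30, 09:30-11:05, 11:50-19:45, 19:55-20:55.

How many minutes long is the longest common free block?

Tara ∩ Jonas: 08:25-09:25, 15:55-16:05, 20:00-20:35.
Tara ∩ Jonas ∩ Ximena: 08:25-09:25, 15:55-16:05.
Tara ∩ Jonas ∩ Ximena ∩ Mei: 08:25-09:25, 15:55-16:05.
Tara ∩ Jonas ∩ Ximena ∩ Mei ∩ Zane: 15:55-16:05.
Tara ∩ Jonas ∩ Ximena ∩ Mei ∩ Zane ∩ Diego: 15:55-16:05.
Those are the intersection windows.
The longest is 15:55-16:05 at 10 minutes.

10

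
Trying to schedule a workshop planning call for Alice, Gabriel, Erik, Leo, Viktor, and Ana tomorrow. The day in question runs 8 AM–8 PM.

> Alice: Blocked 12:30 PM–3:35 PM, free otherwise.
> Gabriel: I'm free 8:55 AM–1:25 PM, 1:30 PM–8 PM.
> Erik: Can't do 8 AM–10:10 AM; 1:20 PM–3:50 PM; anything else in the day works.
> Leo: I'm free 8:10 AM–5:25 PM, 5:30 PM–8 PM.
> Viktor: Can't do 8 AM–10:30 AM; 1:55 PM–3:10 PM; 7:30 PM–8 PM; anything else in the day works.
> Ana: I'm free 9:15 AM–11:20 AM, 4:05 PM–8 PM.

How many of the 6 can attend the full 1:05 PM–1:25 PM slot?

3

Alice free: 08:00-12:30, 15:35-20:00 (invert busy blocks within the working day).
Gabriel free: 08:55-13:25, 13:30-20:00.
Erik free: 10:10-13:20, 15:50-20:00 (invert busy blocks within the working day).
Leo free: 08:10-17:25, 17:30-20:00.
Viktor free: 10:30-13:55, 15:10-19:30 (invert busy blocks within the working day).
Ana free: 09:15-11:20, 16:05-20:00.
Gabriel, Leo, and Viktor can make the full 13:05-13:25 slot — that's 3.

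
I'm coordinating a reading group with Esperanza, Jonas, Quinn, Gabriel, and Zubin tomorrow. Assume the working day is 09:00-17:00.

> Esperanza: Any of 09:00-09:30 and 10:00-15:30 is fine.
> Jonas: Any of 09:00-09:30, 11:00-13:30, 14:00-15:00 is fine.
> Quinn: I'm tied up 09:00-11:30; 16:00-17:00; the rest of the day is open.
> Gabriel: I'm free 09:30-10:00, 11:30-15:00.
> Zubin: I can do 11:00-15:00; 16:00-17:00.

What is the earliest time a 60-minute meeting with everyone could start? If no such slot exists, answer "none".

11:30

Esperanza free: 09:00-09:30, 10:00-15:30.
Jonas free: 09:00-09:30, 11:00-13:30, 14:00-15:00.
Quinn free: 11:30-16:00 (invert busy blocks within the working day).
Gabriel free: 09:30-10:00, 11:30-15:00.
Zubin free: 11:00-15:00, 16:00-17:00.
Esperanza ∩ Jonas: 09:00-09:30, 11:00-13:30, 14:00-15:00.
Esperanza ∩ Jonas ∩ Quinn: 11:30-13:30, 14:00-15:00.
Esperanza ∩ Jonas ∩ Quinn ∩ Gabriel: 11:30-13:30, 14:00-15:00.
Esperanza ∩ Jonas ∩ Quinn ∩ Gabriel ∩ Zubin: 11:30-13:30, 14:00-15:00.
The first common window of at least 60 minutes is 11:30-13:30, so the earliest start is 11:30.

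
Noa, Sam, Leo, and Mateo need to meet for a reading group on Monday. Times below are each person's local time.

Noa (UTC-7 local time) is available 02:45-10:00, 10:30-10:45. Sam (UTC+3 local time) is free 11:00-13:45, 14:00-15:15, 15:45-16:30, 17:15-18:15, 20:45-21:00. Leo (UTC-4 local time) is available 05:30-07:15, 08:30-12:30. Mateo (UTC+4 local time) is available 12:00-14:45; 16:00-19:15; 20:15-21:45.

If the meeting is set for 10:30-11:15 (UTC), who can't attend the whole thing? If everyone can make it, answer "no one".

Mateo, Sam

Noa in UTC: 09:45-17:00, 17:30-17:45 (add 7h to convert from UTC-7).
Sam in UTC: 08:00-10:45, 11:00-12:15, 12:45-13:30, 14:15-15:15, 17:45-18:00 (subtract 3h to convert from UTC+3).
Leo in UTC: 09:30-11:15, 12:30-16:30 (add 4h to convert from UTC-4).
Mateo in UTC: 08:00-10:45, 12:00-15:15, 16:15-17:45 (subtract 4h to convert from UTC+4).
Noa: free for 10:30-11:15. Sam: not fully free for 10:30-11:15. Leo: free for 10:30-11:15. Mateo: not fully free for 10:30-11:15.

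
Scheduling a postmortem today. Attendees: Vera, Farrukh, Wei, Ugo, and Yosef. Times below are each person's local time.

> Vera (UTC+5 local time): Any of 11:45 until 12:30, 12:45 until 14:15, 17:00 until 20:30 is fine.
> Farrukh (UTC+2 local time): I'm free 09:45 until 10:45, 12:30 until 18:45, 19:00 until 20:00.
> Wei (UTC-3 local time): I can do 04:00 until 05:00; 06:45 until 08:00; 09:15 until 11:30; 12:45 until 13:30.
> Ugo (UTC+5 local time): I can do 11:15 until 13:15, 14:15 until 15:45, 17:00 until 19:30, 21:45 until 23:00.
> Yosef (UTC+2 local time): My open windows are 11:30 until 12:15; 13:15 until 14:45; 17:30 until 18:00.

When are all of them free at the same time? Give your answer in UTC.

12:15-12:45

Vera in UTC: 06:45-07:30, 07:45-09:15, 12:00-15:30 (subtract 5h to convert from UTC+5).
Farrukh in UTC: 07:45-08:45, 10:30-16:45, 17:00-18:00 (subtract 2h to convert from UTC+2).
Wei in UTC: 07:00-08:00, 09:45-11:00, 12:15-14:30, 15:45-16:30 (add 3h to convert from UTC-3).
Ugo in UTC: 06:15-08:15, 09:15-10:45, 12:00-14:30, 16:45-18:00 (subtract 5h to convert from UTC+5).
Yosef in UTC: 09:30-10:15, 11:15-12:45, 15:30-16:00 (subtract 2h to convert from UTC+2).
Vera ∩ Farrukh: 07:45-08:45, 12:00-15:30.
Vera ∩ Farrukh ∩ Wei: 07:45-08:00, 12:15-14:30.
Vera ∩ Farrukh ∩ Wei ∩ Ugo: 07:45-08:00, 12:15-14:30.
Vera ∩ Farrukh ∩ Wei ∩ Ugo ∩ Yosef: 12:15-12:45.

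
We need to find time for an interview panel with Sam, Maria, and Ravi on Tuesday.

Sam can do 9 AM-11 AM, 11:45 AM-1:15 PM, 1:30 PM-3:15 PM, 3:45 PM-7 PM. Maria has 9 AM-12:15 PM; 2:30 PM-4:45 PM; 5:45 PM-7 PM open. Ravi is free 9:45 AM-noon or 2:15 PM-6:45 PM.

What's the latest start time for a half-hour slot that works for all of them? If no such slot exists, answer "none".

18:15

Sam ∩ Maria: 09:00-11:00, 11:45-12:15, 14:30-15:15, 15:45-16:45, 17:45-19:00.
Sam ∩ Maria ∩ Ravi: 09:45-11:00, 11:45-12:00, 14:30-15:15, 15:45-16:45, 17:45-18:45.
Those are the intersection windows.
The last common window of at least 30 minutes is 17:45-18:45; a 30-minute meeting can start as late as 18:15 and still end by 18:45.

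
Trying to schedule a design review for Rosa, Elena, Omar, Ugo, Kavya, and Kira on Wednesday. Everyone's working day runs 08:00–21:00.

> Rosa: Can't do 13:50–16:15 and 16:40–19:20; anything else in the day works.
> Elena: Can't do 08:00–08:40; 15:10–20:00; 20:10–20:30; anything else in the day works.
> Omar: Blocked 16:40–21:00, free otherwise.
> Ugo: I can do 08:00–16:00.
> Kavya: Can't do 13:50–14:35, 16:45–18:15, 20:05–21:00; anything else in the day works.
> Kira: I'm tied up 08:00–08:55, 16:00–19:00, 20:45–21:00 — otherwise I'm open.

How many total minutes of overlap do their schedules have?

Rosa free: 08:00-13:50, 16:15-16:40, 19:20-21:00 (invert busy blocks within the working day).
Elena free: 08:40-15:10, 20:00-20:10, 20:30-21:00 (invert busy blocks within the working day).
Omar free: 08:00-16:40 (invert busy blocks within the working day).
Ugo free: 08:00-16:00.
Kavya free: 08:00-13:50, 14:35-16:45, 18:15-20:05 (invert busy blocks within the working day).
Kira free: 08:55-16:00, 19:00-20:45 (invert busy blocks within the working day).
Rosa ∩ Elena: 08:40-13:50, 20:00-20:10, 20:30-21:00.
Rosa ∩ Elena ∩ Omar: 08:40-13:50.
Rosa ∩ Elena ∩ Omar ∩ Ugo: 08:40-13:50.
Rosa ∩ Elena ∩ Omar ∩ Ugo ∩ Kavya: 08:40-13:50.
Rosa ∩ Elena ∩ Omar ∩ Ugo ∩ Kavya ∩ Kira: 08:55-13:50.
That's a single block of 295 minutes.

295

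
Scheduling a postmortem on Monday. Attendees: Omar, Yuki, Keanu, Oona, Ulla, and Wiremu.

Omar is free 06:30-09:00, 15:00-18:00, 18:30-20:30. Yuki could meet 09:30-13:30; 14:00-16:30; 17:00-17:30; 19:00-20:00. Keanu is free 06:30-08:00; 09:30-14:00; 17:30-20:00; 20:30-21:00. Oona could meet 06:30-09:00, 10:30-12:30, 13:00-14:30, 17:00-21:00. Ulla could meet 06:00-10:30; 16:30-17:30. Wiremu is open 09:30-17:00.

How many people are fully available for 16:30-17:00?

Omar, Ulla, and Wiremu can make the full 16:30-17:00 slot — that's 3.

3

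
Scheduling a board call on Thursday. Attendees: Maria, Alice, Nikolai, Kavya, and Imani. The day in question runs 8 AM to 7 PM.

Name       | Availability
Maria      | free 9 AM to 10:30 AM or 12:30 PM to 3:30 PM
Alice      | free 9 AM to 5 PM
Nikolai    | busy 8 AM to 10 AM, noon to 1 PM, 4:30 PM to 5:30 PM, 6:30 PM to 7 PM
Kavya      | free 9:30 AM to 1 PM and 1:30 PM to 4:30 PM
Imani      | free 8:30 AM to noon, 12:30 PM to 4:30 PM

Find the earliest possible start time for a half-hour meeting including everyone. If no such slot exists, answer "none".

10:00

Maria free: 09:00-10:30, 12:30-15:30.
Alice free: 09:00-17:00.
Nikolai free: 10:00-12:00, 13:00-16:30, 17:30-18:30 (invert busy blocks within the working day).
Kavya free: 09:30-13:00, 13:30-16:30.
Imani free: 08:30-12:00, 12:30-16:30.
Maria ∩ Alice: 09:00-10:30, 12:30-15:30.
Maria ∩ Alice ∩ Nikolai: 10:00-10:30, 13:00-15:30.
Maria ∩ Alice ∩ Nikolai ∩ Kavya: 10:00-10:30, 13:30-15:30.
Maria ∩ Alice ∩ Nikolai ∩ Kavya ∩ Imani: 10:00-10:30, 13:30-15:30.
So the common availability across everyone is 10:00-10:30, 13:30-15:30.
The first common window of at least 30 minutes is 10:00-10:30, so the earliest start is 10:00.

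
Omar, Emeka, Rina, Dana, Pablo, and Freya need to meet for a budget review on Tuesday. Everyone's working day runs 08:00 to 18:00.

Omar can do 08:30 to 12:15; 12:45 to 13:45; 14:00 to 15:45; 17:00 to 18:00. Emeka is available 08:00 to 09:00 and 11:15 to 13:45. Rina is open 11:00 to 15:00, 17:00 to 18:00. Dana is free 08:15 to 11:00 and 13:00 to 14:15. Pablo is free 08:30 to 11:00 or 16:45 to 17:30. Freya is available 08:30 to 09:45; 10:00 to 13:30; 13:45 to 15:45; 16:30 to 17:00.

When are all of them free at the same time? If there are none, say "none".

none

Omar ∩ Emeka: 08:30-09:00, 11:15-12:15, 12:45-13:45.
Omar ∩ Emeka ∩ Rina: 11:15-12:15, 12:45-13:45.
Omar ∩ Emeka ∩ Rina ∩ Dana: 13:00-13:45.
Omar ∩ Emeka ∩ Rina ∩ Dana ∩ Pablo: ∅.
Omar ∩ Emeka ∩ Rina ∩ Dana ∩ Pablo ∩ Freya: ∅.
There is no time when everyone is free.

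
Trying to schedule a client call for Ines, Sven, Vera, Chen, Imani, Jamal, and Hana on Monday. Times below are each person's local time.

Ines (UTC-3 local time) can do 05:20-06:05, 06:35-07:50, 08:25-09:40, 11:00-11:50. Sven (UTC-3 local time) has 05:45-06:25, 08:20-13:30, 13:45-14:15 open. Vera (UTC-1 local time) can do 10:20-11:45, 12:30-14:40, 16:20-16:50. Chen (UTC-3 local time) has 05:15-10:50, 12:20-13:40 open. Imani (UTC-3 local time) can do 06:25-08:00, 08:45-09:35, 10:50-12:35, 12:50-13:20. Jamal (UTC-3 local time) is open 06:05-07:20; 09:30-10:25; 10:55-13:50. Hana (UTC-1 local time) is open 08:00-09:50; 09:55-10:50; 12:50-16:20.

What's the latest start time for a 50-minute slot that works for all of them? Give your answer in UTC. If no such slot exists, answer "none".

Ines in UTC: 08:20-09:05, 09:35-10:50, 11:25-12:40, 14:00-14:50 (add 3h to convert from UTC-3).
Sven in UTC: 08:45-09:25, 11:20-16:30, 16:45-17:15 (add 3h to convert from UTC-3).
Vera in UTC: 11:20-12:45, 13:30-15:40, 17:20-17:50 (add 1h to convert from UTC-1).
Chen in UTC: 08:15-13:50, 15:20-16:40 (add 3h to convert from UTC-3).
Imani in UTC: 09:25-11:00, 11:45-12:35, 13:50-15:35, 15:50-16:20 (add 3h to convert from UTC-3).
Jamal in UTC: 09:05-10:20, 12:30-13:25, 13:55-16:50 (add 3h to convert from UTC-3).
Hana in UTC: 09:00-10:50, 10:55-11:50, 13:50-17:20 (add 1h to convert from UTC-1).
Ines ∩ Sven: 08:45-09:05, 11:25-12:40, 14:00-14:50.
Ines ∩ Sven ∩ Vera: 11:25-12:40, 14:00-14:50.
Ines ∩ Sven ∩ Vera ∩ Chen: 11:25-12:40.
Ines ∩ Sven ∩ Vera ∩ Chen ∩ Imani: 11:45-12:35.
Ines ∩ Sven ∩ Vera ∩ Chen ∩ Imani ∩ Jamal: 12:30-12:35.
Ines ∩ Sven ∩ Vera ∩ Chen ∩ Imani ∩ Jamal ∩ Hana: ∅.
There is no time when everyone is free.
No common window is at least 50 minutes long.

none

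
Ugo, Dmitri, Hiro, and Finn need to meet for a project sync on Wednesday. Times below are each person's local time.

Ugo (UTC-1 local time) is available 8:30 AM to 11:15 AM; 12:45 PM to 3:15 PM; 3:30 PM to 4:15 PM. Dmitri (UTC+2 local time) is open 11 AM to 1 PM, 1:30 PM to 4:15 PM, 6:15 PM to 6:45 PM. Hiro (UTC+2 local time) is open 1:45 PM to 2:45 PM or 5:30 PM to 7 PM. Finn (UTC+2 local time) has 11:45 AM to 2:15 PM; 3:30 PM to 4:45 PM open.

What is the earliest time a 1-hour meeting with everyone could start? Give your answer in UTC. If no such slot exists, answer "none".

Ugo in UTC: 09:30-12:15, 13:45-16:15, 16:30-17:15 (add 1h to convert from UTC-1).
Dmitri in UTC: 09:00-11:00, 11:30-14:15, 16:15-16:45 (subtract 2h to convert from UTC+2).
Hiro in UTC: 11:45-12:45, 15:30-17:00 (subtract 2h to convert from UTC+2).
Finn in UTC: 09:45-12:15, 13:30-14:45 (subtract 2h to convert from UTC+2).
Ugo ∩ Dmitri: 09:30-11:00, 11:30-12:15, 13:45-14:15, 16:30-16:45.
Ugo ∩ Dmitri ∩ Hiro: 11:45-12:15, 16:30-16:45.
Ugo ∩ Dmitri ∩ Hiro ∩ Finn: 11:45-12:15.
No common window is at least 60 minutes long.

none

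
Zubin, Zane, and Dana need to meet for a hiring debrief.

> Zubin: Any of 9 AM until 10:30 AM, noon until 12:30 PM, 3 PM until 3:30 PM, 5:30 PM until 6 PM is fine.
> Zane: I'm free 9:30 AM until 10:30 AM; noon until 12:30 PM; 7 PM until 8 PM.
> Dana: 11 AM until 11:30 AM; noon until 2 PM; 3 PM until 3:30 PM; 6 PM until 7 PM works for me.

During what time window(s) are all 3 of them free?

12:00-12:30

Zubin ∩ Zane: 09:30-10:30, 12:00-12:30.
Zubin ∩ Zane ∩ Dana: 12:00-12:30.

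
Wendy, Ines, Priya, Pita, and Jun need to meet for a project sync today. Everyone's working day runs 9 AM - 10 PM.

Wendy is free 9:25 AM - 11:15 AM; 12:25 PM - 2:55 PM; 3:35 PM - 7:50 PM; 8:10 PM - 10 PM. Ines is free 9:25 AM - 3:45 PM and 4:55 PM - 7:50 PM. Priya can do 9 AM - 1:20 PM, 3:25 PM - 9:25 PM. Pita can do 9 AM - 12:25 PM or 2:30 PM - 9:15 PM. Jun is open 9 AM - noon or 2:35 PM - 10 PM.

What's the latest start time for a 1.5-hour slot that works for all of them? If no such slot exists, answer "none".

Wendy ∩ Ines: 09:25-11:15, 12:25-14:55, 15:35-15:45, 16:55-19:50.
Wendy ∩ Ines ∩ Priya: 09:25-11:15, 12:25-13:20, 15:35-15:45, 16:55-19:50.
Wendy ∩ Ines ∩ Priya ∩ Pita: 09:25-11:15, 15:35-15:45, 16:55-19:50.
Wendy ∩ Ines ∩ Priya ∩ Pita ∩ Jun: 09:25-11:15, 15:35-15:45, 16:55-19:50.
The last common window of at least 90 minutes is 16:55-19:50; a 90-minute meeting can start as late as 18:20 and still end by 19:50.

18:20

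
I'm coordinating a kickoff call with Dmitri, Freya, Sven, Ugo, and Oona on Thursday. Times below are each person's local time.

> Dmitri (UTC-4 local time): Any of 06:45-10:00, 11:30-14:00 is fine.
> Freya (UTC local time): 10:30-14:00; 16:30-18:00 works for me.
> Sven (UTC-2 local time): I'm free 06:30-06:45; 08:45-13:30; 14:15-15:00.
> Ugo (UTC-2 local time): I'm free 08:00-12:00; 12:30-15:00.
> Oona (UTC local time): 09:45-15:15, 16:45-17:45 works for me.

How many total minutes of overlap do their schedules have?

210

Dmitri in UTC: 10:45-14:00, 15:30-18:00 (add 4h to convert from UTC-4).
Freya in UTC: 10:30-14:00, 16:30-18:00.
Sven in UTC: 08:30-08:45, 10:45-15:30, 16:15-17:00 (add 2h to convert from UTC-2).
Ugo in UTC: 10:00-14:00, 14:30-17:00 (add 2h to convert from UTC-2).
Oona in UTC: 09:45-15:15, 16:45-17:45.
Dmitri ∩ Freya: 10:45-14:00, 16:30-18:00.
Dmitri ∩ Freya ∩ Sven: 10:45-14:00, 16:30-17:00.
Dmitri ∩ Freya ∩ Sven ∩ Ugo: 10:45-14:00, 16:30-17:00.
Dmitri ∩ Freya ∩ Sven ∩ Ugo ∩ Oona: 10:45-14:00, 16:45-17:00.
So the common availability across everyone is 10:45-14:00, 16:45-17:00.
Summing the common windows: 195 + 15 = 210 minutes.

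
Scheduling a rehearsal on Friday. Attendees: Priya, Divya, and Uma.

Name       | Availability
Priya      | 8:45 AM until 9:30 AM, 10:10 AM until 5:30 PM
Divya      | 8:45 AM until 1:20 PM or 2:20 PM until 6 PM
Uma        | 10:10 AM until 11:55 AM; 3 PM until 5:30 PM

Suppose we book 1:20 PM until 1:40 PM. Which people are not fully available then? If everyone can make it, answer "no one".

Divya, Uma

Priya: free for 13:20-13:40. Divya: not fully free for 13:20-13:40. Uma: not fully free for 13:20-13:40.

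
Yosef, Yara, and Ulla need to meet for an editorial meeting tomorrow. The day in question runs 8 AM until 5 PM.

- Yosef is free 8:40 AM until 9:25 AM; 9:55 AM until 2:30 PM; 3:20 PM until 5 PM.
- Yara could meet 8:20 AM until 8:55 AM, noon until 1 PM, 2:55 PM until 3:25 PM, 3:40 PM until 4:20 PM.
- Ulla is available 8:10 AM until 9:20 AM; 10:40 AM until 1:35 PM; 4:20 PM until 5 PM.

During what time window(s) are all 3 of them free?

Yosef ∩ Yara: 08:40-08:55, 12:00-13:00, 15:20-15:25, 15:40-16:20.
Yosef ∩ Yara ∩ Ulla: 08:40-08:55, 12:00-13:00.
So the common availability across everyone is 08:40-08:55, 12:00-13:00.

08:40-08:55, 12:00-13:00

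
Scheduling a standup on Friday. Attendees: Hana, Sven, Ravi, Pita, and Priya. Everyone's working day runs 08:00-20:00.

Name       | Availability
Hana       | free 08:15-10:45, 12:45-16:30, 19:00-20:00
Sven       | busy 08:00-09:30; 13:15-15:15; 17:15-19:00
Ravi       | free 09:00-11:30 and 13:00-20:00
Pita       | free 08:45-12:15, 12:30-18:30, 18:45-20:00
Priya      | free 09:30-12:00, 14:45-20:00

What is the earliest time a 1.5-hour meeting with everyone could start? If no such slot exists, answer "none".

none

Hana free: 08:15-10:45, 12:45-16:30, 19:00-20:00.
Sven free: 09:30-13:15, 15:15-17:15, 19:00-20:00 (invert busy blocks within the working day).
Ravi free: 09:00-11:30, 13:00-20:00.
Pita free: 08:45-12:15, 12:30-18:30, 18:45-20:00.
Priya free: 09:30-12:00, 14:45-20:00.
Hana ∩ Sven: 09:30-10:45, 12:45-13:15, 15:15-16:30, 19:00-20:00.
Hana ∩ Sven ∩ Ravi: 09:30-10:45, 13:00-13:15, 15:15-16:30, 19:00-20:00.
Hana ∩ Sven ∩ Ravi ∩ Pita: 09:30-10:45, 13:00-13:15, 15:15-16:30, 19:00-20:00.
Hana ∩ Sven ∩ Ravi ∩ Pita ∩ Priya: 09:30-10:45, 15:15-16:30, 19:00-20:00.
No common window is at least 90 minutes long.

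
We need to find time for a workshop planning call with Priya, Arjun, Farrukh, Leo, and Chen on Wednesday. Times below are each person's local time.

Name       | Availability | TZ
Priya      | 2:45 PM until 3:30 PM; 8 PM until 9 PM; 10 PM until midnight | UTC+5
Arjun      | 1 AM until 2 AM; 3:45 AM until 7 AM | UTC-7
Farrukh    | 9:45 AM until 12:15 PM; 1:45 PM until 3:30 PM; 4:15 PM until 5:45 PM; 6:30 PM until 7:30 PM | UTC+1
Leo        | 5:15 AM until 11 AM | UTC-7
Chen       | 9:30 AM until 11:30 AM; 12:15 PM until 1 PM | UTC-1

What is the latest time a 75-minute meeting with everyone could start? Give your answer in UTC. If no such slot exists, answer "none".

none

Priya in UTC: 09:45-10:30, 15:00-16:00, 17:00-19:00 (subtract 5h to convert from UTC+5).
Arjun in UTC: 08:00-09:00, 10:45-14:00 (add 7h to convert from UTC-7).
Farrukh in UTC: 08:45-11:15, 12:45-14:30, 15:15-16:45, 17:30-18:30 (subtract 1h to convert from UTC+1).
Leo in UTC: 12:15-18:00 (add 7h to convert from UTC-7).
Chen in UTC: 10:30-12:30, 13:15-14:00 (add 1h to convert from UTC-1).
Priya ∩ Arjun: ∅.
Priya ∩ Arjun ∩ Farrukh: ∅.
Priya ∩ Arjun ∩ Farrukh ∩ Leo: ∅.
Priya ∩ Arjun ∩ Farrukh ∩ Leo ∩ Chen: ∅.
There is no time when everyone is free.
No common window is at least 75 minutes long.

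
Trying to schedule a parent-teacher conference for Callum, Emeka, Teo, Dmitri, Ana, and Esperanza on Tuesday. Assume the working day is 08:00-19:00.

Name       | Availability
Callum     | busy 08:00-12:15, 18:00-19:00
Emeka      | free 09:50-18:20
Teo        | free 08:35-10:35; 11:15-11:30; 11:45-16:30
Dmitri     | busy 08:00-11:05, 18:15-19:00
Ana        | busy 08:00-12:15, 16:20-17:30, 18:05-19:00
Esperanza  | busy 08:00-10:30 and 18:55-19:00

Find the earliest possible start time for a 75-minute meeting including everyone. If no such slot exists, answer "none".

12:15

Callum free: 12:15-18:00 (invert busy blocks within the working day).
Emeka free: 09:50-18:20.
Teo free: 08:35-10:35, 11:15-11:30, 11:45-16:30.
Dmitri free: 11:05-18:15 (invert busy blocks within the working day).
Ana free: 12:15-16:20, 17:30-18:05 (invert busy blocks within the working day).
Esperanza free: 10:30-18:55 (invert busy blocks within the working day).
Callum ∩ Emeka: 12:15-18:00.
Callum ∩ Emeka ∩ Teo: 12:15-16:30.
Callum ∩ Emeka ∩ Teo ∩ Dmitri: 12:15-16:30.
Callum ∩ Emeka ∩ Teo ∩ Dmitri ∩ Ana: 12:15-16:20.
Callum ∩ Emeka ∩ Teo ∩ Dmitri ∩ Ana ∩ Esperanza: 12:15-16:20.
The first common window of at least 75 minutes is 12:15-16:20, so the earliest start is 12:15.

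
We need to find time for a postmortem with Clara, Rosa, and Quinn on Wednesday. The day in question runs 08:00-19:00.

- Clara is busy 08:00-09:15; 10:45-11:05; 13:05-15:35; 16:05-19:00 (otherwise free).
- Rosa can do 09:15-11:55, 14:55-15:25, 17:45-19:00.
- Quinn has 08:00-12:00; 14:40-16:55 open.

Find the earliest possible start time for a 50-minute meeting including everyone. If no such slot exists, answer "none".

Clara free: 09:15-10:45, 11:05-13:05, 15:35-16:05 (invert busy blocks within the working day).
Rosa free: 09:15-11:55, 14:55-15:25, 17:45-19:00.
Quinn free: 08:00-12:00, 14:40-16:55.
Clara ∩ Rosa: 09:15-10:45, 11:05-11:55.
Clara ∩ Rosa ∩ Quinn: 09:15-10:45, 11:05-11:55.
The first common window of at least 50 minutes is 09:15-10:45, so the earliest start is 09:15.

09:15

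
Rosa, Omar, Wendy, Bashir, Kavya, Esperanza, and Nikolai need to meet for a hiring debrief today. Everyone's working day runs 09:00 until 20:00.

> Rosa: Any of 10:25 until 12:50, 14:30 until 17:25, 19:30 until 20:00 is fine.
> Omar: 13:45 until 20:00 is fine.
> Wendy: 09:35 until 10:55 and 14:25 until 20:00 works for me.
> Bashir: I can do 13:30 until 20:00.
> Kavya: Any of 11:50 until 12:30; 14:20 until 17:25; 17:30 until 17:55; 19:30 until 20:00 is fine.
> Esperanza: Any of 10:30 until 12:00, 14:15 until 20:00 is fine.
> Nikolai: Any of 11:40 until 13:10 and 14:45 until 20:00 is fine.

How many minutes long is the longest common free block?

Rosa ∩ Omar: 14:30-17:25, 19:30-20:00.
Rosa ∩ Omar ∩ Wendy: 14:30-17:25, 19:30-20:00.
Rosa ∩ Omar ∩ Wendy ∩ Bashir: 14:30-17:25, 19:30-20:00.
Rosa ∩ Omar ∩ Wendy ∩ Bashir ∩ Kavya: 14:30-17:25, 19:30-20:00.
Rosa ∩ Omar ∩ Wendy ∩ Bashir ∩ Kavya ∩ Esperanza: 14:30-17:25, 19:30-20:00.
Rosa ∩ Omar ∩ Wendy ∩ Bashir ∩ Kavya ∩ Esperanza ∩ Nikolai: 14:45-17:25, 19:30-20:00.
Those are the intersection windows.
The longest is 14:45-17:25 at 160 minutes.

160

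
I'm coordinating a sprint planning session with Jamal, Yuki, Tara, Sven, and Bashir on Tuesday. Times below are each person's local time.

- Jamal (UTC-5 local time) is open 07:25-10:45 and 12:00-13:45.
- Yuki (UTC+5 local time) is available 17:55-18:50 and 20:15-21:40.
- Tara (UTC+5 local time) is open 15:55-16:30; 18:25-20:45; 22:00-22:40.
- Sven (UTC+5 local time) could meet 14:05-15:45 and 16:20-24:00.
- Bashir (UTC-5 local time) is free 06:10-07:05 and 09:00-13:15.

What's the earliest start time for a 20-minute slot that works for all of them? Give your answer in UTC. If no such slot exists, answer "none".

Jamal in UTC: 12:25-15:45, 17:00-18:45 (add 5h to convert from UTC-5).
Yuki in UTC: 12:55-13:50, 15:15-16:40 (subtract 5h to convert from UTC+5).
Tara in UTC: 10:55-11:30, 13:25-15:45, 17:00-17:40 (subtract 5h to convert from UTC+5).
Sven in UTC: 09:05-10:45, 11:20-19:00 (subtract 5h to convert from UTC+5).
Bashir in UTC: 11:10-12:05, 14:00-18:15 (add 5h to convert from UTC-5).
Jamal ∩ Yuki: 12:55-13:50, 15:15-15:45.
Jamal ∩ Yuki ∩ Tara: 13:25-13:50, 15:15-15:45.
Jamal ∩ Yuki ∩ Tara ∩ Sven: 13:25-13:50, 15:15-15:45.
Jamal ∩ Yuki ∩ Tara ∩ Sven ∩ Bashir: 15:15-15:45.
The first common window of at least 20 minutes is 15:15-15:45, so the earliest start is 15:15.

15:15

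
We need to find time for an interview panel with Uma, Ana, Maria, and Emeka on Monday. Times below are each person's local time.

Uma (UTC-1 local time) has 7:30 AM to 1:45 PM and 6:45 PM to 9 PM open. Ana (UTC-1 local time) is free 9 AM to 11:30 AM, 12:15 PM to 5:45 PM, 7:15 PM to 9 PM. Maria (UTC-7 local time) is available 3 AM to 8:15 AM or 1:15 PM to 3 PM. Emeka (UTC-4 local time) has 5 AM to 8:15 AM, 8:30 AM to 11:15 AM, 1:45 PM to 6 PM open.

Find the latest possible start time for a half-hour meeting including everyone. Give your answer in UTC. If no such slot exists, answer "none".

21:30

Uma in UTC: 08:30-14:45, 19:45-22:00 (add 1h to convert from UTC-1).
Ana in UTC: 10:00-12:30, 13:15-18:45, 20:15-22:00 (add 1h to convert from UTC-1).
Maria in UTC: 10:00-15:15, 20:15-22:00 (add 7h to convert from UTC-7).
Emeka in UTC: 09:00-12:15, 12:30-15:15, 17:45-22:00 (add 4h to convert from UTC-4).
Uma ∩ Ana: 10:00-12:30, 13:15-14:45, 20:15-22:00.
Uma ∩ Ana ∩ Maria: 10:00-12:30, 13:15-14:45, 20:15-22:00.
Uma ∩ Ana ∩ Maria ∩ Emeka: 10:00-12:15, 13:15-14:45, 20:15-22:00.
Those are the intersection windows.
The last common window of at least 30 minutes is 20:15-22:00; a 30-minute meeting can start as late as 21:30 and still end by 22:00.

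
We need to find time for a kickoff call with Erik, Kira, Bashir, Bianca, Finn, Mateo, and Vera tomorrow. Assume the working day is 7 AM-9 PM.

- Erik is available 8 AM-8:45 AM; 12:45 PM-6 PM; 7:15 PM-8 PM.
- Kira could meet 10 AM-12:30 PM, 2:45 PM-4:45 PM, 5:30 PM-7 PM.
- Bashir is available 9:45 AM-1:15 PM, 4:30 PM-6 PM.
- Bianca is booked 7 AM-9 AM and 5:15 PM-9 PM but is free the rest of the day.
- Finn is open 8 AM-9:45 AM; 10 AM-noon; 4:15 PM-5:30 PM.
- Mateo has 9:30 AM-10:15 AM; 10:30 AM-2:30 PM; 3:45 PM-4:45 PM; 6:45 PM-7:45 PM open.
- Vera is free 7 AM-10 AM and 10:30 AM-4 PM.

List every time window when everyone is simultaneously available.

none

Erik free: 08:00-08:45, 12:45-18:00, 19:15-20:00.
Kira free: 10:00-12:30, 14:45-16:45, 17:30-19:00.
Bashir free: 09:45-13:15, 16:30-18:00.
Bianca free: 09:00-17:15 (invert busy blocks within the working day).
Finn free: 08:00-09:45, 10:00-12:00, 16:15-17:30.
Mateo free: 09:30-10:15, 10:30-14:30, 15:45-16:45, 18:45-19:45.
Vera free: 07:00-10:00, 10:30-16:00.
Erik ∩ Kira: 14:45-16:45, 17:30-18:00.
Erik ∩ Kira ∩ Bashir: 16:30-16:45, 17:30-18:00.
Erik ∩ Kira ∩ Bashir ∩ Bianca: 16:30-16:45.
Erik ∩ Kira ∩ Bashir ∩ Bianca ∩ Finn: 16:30-16:45.
Erik ∩ Kira ∩ Bashir ∩ Bianca ∩ Finn ∩ Mateo: 16:30-16:45.
Erik ∩ Kira ∩ Bashir ∩ Bianca ∩ Finn ∩ Mateo ∩ Vera: ∅.
There is no time when everyone is free.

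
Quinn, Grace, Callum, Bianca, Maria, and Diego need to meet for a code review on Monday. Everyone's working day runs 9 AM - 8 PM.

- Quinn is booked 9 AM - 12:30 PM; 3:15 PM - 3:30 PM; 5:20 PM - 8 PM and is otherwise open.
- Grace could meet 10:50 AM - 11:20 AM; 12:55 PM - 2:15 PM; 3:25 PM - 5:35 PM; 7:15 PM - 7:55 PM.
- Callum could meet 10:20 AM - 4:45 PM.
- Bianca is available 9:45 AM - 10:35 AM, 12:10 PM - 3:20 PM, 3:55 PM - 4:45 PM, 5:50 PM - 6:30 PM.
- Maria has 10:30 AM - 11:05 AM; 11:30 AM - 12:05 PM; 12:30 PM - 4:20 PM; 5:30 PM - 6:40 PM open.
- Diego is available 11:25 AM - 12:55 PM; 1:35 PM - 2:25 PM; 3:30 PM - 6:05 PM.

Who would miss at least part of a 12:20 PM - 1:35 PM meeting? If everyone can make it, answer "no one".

Diego, Grace, Maria, Quinn

Quinn free: 12:30-15:15, 15:30-17:20 (invert busy blocks within the working day).
Grace free: 10:50-11:20, 12:55-14:15, 15:25-17:35, 19:15-19:55.
Callum free: 10:20-16:45.
Bianca free: 09:45-10:35, 12:10-15:20, 15:55-16:45, 17:50-18:30.
Maria free: 10:30-11:05, 11:30-12:05, 12:30-16:20, 17:30-18:40.
Diego free: 11:25-12:55, 13:35-14:25, 15:30-18:05.
Quinn: not fully free for 12:20-13:35. Grace: not fully free for 12:20-13:35. Callum: free for 12:20-13:35. Bianca: free for 12:20-13:35. Maria: not fully free for 12:20-13:35. Diego: not fully free for 12:20-13:35.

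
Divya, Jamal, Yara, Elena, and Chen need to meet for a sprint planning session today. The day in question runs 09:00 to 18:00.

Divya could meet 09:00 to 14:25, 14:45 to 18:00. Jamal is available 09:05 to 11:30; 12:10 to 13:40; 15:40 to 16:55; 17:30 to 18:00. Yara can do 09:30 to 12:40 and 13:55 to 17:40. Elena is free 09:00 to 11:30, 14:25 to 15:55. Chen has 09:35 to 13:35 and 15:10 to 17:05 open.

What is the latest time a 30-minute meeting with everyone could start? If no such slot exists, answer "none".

11:00

Divya ∩ Jamal: 09:05-11:30, 12:10-13:40, 15:40-16:55, 17:30-18:00.
Divya ∩ Jamal ∩ Yara: 09:30-11:30, 12:10-12:40, 15:40-16:55, 17:30-17:40.
Divya ∩ Jamal ∩ Yara ∩ Elena: 09:30-11:30, 15:40-15:55.
Divya ∩ Jamal ∩ Yara ∩ Elena ∩ Chen: 09:35-11:30, 15:40-15:55.
Those are the intersection windows.
The last common window of at least 30 minutes is 09:35-11:30; a 30-minute meeting can start as late as 11:00 and still end by 11:30.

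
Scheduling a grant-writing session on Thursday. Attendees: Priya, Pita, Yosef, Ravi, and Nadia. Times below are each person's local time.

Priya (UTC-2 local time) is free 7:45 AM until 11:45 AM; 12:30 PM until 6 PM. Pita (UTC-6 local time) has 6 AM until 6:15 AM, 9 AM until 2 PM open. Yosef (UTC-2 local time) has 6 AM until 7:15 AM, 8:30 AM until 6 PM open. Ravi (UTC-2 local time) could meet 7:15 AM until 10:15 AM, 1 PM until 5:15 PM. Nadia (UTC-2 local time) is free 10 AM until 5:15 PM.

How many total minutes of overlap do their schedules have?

Priya in UTC: 09:45-13:45, 14:30-20:00 (add 2h to convert from UTC-2).
Pita in UTC: 12:00-12:15, 15:00-20:00 (add 6h to convert from UTC-6).
Yosef in UTC: 08:00-09:15, 10:30-20:00 (add 2h to convert from UTC-2).
Ravi in UTC: 09:15-12:15, 15:00-19:15 (add 2h to convert from UTC-2).
Nadia in UTC: 12:00-19:15 (add 2h to convert from UTC-2).
Priya ∩ Pita: 12:00-12:15, 15:00-20:00.
Priya ∩ Pita ∩ Yosef: 12:00-12:15, 15:00-20:00.
Priya ∩ Pita ∩ Yosef ∩ Ravi: 12:00-12:15, 15:00-19:15.
Priya ∩ Pita ∩ Yosef ∩ Ravi ∩ Nadia: 12:00-12:15, 15:00-19:15.
Summing the common windows: 15 + 255 = 270 minutes.

270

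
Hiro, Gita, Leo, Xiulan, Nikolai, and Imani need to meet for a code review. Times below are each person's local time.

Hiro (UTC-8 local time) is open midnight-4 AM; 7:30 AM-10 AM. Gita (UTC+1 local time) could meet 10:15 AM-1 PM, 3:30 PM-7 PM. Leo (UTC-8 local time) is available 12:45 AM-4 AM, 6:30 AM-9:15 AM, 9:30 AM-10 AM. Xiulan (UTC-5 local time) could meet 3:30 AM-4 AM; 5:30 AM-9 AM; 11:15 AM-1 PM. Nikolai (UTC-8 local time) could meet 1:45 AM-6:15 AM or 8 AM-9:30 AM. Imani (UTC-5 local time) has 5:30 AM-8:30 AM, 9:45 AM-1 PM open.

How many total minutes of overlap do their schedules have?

Hiro in UTC: 08:00-12:00, 15:30-18:00 (add 8h to convert from UTC-8).
Gita in UTC: 09:15-12:00, 14:30-18:00 (subtract 1h to convert from UTC+1).
Leo in UTC: 08:45-12:00, 14:30-17:15, 17:30-18:00 (add 8h to convert from UTC-8).
Xiulan in UTC: 08:30-09:00, 10:30-14:00, 16:15-18:00 (add 5h to convert from UTC-5).
Nikolai in UTC: 09:45-14:15, 16:00-17:30 (add 8h to convert from UTC-8).
Imani in UTC: 10:30-13:30, 14:45-18:00 (add 5h to convert from UTC-5).
Hiro ∩ Gita: 09:15-12:00, 15:30-18:00.
Hiro ∩ Gita ∩ Leo: 09:15-12:00, 15:30-17:15, 17:30-18:00.
Hiro ∩ Gita ∩ Leo ∩ Xiulan: 10:30-12:00, 16:15-17:15, 17:30-18:00.
Hiro ∩ Gita ∩ Leo ∩ Xiulan ∩ Nikolai: 10:30-12:00, 16:15-17:15.
Hiro ∩ Gita ∩ Leo ∩ Xiulan ∩ Nikolai ∩ Imani: 10:30-12:00, 16:15-17:15.
Summing the common windows: 90 + 60 = 150 minutes.

150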